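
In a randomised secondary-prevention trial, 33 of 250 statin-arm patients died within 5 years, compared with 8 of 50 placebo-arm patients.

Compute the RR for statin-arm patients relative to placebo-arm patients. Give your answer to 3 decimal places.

0.825

risk, statin-arm patients = 33/250 = 0.1320
risk, placebo-arm patients = 8/50 = 0.1600
RR = 0.1320 / 0.1600 = 0.825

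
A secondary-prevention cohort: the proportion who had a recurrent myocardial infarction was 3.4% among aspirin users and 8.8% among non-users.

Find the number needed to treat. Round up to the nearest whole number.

NNT ≈ 19

absolute risk difference = 0.054000
1 / 0.054000 = 18.519 → round up → 19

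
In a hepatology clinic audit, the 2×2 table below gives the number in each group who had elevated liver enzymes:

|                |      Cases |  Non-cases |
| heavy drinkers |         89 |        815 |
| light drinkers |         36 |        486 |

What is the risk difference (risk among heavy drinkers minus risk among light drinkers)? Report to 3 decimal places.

risk, heavy drinkers = 89/904 = 0.0985
risk, light drinkers = 36/522 = 0.0690
risk difference = 0.0985 − 0.0690 = 0.029

0.029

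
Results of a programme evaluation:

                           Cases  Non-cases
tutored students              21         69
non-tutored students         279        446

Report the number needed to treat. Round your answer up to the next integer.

risk, tutored students = 21/90 = 0.233333
risk, non-tutored students = 279/725 = 0.384828
absolute risk difference = 0.151494
1 / 0.151494 = 6.601 → round up → 7

NNT ≈ 7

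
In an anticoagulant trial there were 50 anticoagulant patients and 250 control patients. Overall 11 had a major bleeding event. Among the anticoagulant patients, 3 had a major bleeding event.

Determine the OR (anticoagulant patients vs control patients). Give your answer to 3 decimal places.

anticoagulant patients without the outcome: 50 − 3 = 47
control patients with the outcome: 11 − 3 = 8
control patients without the outcome: 250 − 8 = 242
OR = (3 × 242) / (47 × 8) = 726/376 ≈ 1.931

1.931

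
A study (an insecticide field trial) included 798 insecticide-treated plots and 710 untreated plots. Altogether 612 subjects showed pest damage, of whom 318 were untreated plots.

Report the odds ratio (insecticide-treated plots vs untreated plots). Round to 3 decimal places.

insecticide-treated plots with the outcome: 612 − 318 = 294
insecticide-treated plots without the outcome: 798 − 294 = 504
untreated plots without the outcome: 710 − 318 = 392
OR = (294 × 392) / (504 × 318) = 115248/160272 ≈ 0.719

OR = 0.719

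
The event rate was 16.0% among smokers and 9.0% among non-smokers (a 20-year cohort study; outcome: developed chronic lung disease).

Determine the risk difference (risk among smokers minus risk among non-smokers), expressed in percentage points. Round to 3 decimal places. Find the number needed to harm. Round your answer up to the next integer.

RD = 7.000; NNH = 15

risk difference = 0.1600 − 0.0900 = 0.0700 → 7.000 percentage points
absolute risk difference = 0.070000
1 / 0.070000 = 14.286 → round up → 15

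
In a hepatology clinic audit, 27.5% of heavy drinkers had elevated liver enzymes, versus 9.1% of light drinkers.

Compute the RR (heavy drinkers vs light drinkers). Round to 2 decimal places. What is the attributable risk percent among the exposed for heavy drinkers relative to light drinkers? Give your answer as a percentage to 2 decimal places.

RR = 0.2750 / 0.0910 = 3.02
AR% = (0.2750 − 0.0910) / 0.2750 = 0.6691 → 66.91%

RR = 3.02; AR% = 66.91%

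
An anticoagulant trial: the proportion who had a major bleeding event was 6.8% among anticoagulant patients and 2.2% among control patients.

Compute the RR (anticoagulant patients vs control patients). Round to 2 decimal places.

RR = 0.06800 / 0.02200 = 3.09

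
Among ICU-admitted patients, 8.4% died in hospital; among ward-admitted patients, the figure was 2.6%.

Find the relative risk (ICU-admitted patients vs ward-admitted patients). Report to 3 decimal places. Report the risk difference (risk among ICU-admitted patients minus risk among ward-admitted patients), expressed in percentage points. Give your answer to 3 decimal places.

RR = 0.08400 / 0.02600 = 3.231
risk difference = 0.08400 − 0.02600 = 0.05800 → 5.800 percentage points

RR = 3.231; RD = 5.800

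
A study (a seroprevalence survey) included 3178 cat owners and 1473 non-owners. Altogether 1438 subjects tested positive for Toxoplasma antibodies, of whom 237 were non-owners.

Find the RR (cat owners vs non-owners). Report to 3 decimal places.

cat owners with the outcome: 1438 − 237 = 1201
cat owners without the outcome: 3178 − 1201 = 1977
non-owners without the outcome: 1473 − 237 = 1236
risk, cat owners = 1201/3178 = 0.3779
risk, non-owners = 237/1473 = 0.1609
RR = 0.3779 / 0.1609 = 2.349

RR = 2.349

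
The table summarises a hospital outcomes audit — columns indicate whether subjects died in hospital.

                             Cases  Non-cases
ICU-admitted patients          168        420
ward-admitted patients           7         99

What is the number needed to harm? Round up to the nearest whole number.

risk, ICU-admitted patients = 168/588 = 0.285714
risk, ward-admitted patients = 7/106 = 0.066038
absolute risk difference = 0.219677
1 / 0.219677 = 4.552 → round up → 5

5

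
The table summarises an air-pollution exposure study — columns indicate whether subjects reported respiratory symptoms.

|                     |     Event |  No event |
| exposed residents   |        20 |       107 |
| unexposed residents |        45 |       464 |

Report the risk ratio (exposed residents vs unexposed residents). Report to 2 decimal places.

RR ≈ 1.78

risk, exposed residents = 20/127 = 0.1575
risk, unexposed residents = 45/509 = 0.0884
RR = 0.1575 / 0.0884 = 1.78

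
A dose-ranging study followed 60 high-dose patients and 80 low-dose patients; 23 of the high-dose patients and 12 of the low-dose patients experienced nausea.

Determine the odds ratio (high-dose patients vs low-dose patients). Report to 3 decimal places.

OR = (23 × 68) / (37 × 12) = 1564/444 ≈ 3.523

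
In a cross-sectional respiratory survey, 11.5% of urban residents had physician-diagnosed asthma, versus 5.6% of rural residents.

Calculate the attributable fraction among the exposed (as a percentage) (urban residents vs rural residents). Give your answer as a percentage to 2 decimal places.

AR% = (0.1150 − 0.0560) / 0.1150 = 0.5130 → 51.30%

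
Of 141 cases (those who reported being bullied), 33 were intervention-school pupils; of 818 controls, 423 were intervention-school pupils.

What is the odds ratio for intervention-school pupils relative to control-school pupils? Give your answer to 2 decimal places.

odds, intervention-school pupils = 33/423 = 0.0780
odds, control-school pupils = 108/395 = 0.2734
OR = 0.0780 / 0.2734 = 0.29

0.29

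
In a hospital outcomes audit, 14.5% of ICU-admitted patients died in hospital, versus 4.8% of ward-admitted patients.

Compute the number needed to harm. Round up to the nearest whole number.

absolute risk difference = 0.097000
1 / 0.097000 = 10.309 → round up → 11

11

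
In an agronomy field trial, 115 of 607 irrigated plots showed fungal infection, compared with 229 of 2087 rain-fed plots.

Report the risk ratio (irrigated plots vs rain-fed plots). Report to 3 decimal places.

RR: 1.727

risk, irrigated plots = 115/607 = 0.1895
risk, rain-fed plots = 229/2087 = 0.1097
RR = 0.1895 / 0.1097 = 1.727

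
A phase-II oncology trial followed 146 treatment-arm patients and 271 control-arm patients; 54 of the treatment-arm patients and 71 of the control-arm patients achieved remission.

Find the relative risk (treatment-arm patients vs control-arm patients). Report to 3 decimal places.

risk, treatment-arm patients = 54/146 = 0.3699
risk, control-arm patients = 71/271 = 0.2620
RR = 0.3699 / 0.2620 = 1.412

RR = 1.412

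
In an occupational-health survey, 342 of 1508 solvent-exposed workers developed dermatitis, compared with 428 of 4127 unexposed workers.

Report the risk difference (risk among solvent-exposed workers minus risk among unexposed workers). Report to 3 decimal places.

risk, solvent-exposed workers = 342/1508 = 0.2268
risk, unexposed workers = 428/4127 = 0.1037
risk difference = 0.2268 − 0.1037 = 0.123

0.123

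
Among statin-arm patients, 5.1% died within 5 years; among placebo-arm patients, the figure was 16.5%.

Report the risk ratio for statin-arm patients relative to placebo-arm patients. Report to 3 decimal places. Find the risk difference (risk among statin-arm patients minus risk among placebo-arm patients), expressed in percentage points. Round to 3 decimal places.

RR = 0.309; RD = -11.400

RR = 0.0510 / 0.1650 = 0.309
risk difference = 0.0510 − 0.1650 = -0.1140 → -11.400 percentage points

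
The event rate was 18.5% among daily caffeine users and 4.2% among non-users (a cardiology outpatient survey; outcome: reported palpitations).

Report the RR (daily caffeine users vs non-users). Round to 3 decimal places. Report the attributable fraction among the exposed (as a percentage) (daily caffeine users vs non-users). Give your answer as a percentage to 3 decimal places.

RR = 0.18500 / 0.04200 = 4.405
AR% = (0.18500 − 0.04200) / 0.18500 = 0.7730 → 77.297%

RR = 4.405; AR% = 77.297%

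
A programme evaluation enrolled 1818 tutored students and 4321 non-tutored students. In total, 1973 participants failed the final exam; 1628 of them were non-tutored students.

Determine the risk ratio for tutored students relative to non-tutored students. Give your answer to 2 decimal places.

tutored students with the outcome: 1973 − 1628 = 345
tutored students without the outcome: 1818 − 345 = 1473
non-tutored students without the outcome: 4321 − 1628 = 2693
risk, tutored students = 345/1818 = 0.1898
risk, non-tutored students = 1628/4321 = 0.3768
RR = 0.1898 / 0.3768 = 0.50

0.50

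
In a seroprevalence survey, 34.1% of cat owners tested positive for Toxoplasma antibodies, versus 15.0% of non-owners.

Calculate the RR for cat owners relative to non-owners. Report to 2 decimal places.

RR = 0.3410 / 0.1500 = 2.27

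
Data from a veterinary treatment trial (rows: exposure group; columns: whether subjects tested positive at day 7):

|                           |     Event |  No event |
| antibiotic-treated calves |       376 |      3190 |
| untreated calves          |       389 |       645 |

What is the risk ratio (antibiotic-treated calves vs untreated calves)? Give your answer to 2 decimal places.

0.28

risk, antibiotic-treated calves = 376/3566 = 0.1054
risk, untreated calves = 389/1034 = 0.3762
RR = 0.1054 / 0.3762 = 0.28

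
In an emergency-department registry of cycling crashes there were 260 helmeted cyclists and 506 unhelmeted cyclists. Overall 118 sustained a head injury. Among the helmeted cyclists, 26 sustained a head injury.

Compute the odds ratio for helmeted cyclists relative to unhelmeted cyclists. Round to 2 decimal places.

OR: 0.50

helmeted cyclists without the outcome: 260 − 26 = 234
unhelmeted cyclists with the outcome: 118 − 26 = 92
unhelmeted cyclists without the outcome: 506 − 92 = 414
OR = (26 × 414) / (234 × 92) = 10764/21528 ≈ 0.50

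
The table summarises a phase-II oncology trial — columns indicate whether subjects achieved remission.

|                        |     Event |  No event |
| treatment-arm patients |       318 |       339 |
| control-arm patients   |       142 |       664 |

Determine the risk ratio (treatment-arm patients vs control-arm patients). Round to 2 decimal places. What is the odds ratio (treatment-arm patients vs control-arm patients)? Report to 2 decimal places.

risk, treatment-arm patients = 318/657 = 0.4840
risk, control-arm patients = 142/806 = 0.1762
RR = 0.4840 / 0.1762 = 2.75
OR = (318 × 664) / (339 × 142) = 211152/48138 ≈ 4.39

RR = 2.75; OR = 4.39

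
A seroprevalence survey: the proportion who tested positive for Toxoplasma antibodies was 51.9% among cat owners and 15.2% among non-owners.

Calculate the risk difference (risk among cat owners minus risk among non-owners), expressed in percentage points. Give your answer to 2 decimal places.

36.70

risk difference = 0.5190 − 0.1520 = 0.3670 → 36.70 percentage points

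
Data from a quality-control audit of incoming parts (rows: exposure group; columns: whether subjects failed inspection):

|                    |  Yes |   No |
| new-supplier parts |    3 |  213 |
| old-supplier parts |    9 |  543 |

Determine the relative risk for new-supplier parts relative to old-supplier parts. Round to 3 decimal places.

0.852

risk, new-supplier parts = 3/216 = 0.01389
risk, old-supplier parts = 9/552 = 0.01630
RR = 0.01389 / 0.01630 = 0.852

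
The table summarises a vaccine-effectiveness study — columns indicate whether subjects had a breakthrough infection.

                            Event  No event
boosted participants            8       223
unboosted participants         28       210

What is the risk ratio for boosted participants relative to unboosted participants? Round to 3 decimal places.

risk, boosted participants = 8/231 = 0.03463
risk, unboosted participants = 28/238 = 0.11765
RR = 0.03463 / 0.11765 = 0.294

RR = 0.294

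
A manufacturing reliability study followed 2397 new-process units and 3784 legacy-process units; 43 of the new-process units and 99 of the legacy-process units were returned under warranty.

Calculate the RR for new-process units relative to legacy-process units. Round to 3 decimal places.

0.686

risk, new-process units = 43/2397 = 0.01794
risk, legacy-process units = 99/3784 = 0.02616
RR = 0.01794 / 0.02616 = 0.686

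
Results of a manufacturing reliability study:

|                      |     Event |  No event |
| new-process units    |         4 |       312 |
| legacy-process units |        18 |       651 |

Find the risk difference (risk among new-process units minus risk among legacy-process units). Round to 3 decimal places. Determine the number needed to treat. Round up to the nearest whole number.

RD = -0.014; NNT = 71

risk, new-process units = 4/316 = 0.01266
risk, legacy-process units = 18/669 = 0.02691
risk difference = 0.01266 − 0.02691 = -0.014
absolute risk difference = 0.014248
1 / 0.014248 = 70.185 → round up → 71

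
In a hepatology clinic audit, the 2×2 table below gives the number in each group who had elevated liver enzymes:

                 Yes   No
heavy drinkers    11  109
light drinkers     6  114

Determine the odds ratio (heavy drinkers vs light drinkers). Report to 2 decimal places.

OR = (11 × 114) / (109 × 6) = 1254/654 ≈ 1.92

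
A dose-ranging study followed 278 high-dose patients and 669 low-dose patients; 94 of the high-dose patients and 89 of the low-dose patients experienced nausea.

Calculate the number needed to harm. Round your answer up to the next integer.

risk, high-dose patients = 94/278 = 0.338129
risk, low-dose patients = 89/669 = 0.133034
absolute risk difference = 0.205095
1 / 0.205095 = 4.876 → round up → 5

NNH: 5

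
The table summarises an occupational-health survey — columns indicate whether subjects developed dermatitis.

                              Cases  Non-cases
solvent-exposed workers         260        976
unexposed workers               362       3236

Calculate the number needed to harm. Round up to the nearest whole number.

risk, solvent-exposed workers = 260/1236 = 0.210356
risk, unexposed workers = 362/3598 = 0.100611
absolute risk difference = 0.109745
1 / 0.109745 = 9.112 → round up → 10

NNH = 10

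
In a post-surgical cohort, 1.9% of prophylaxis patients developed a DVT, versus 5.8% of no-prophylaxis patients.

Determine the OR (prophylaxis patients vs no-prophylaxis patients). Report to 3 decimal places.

odds, prophylaxis patients = 0.01900/0.98100 = 0.01937
odds, no-prophylaxis patients = 0.05800/0.94200 = 0.06157
OR = 0.01937 / 0.06157 = 0.315

OR = 0.315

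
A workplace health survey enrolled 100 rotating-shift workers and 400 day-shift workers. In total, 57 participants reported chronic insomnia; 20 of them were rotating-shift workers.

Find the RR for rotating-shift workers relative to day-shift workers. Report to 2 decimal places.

rotating-shift workers without the outcome: 100 − 20 = 80
day-shift workers with the outcome: 57 − 20 = 37
day-shift workers without the outcome: 400 − 37 = 363
risk, rotating-shift workers = 20/100 = 0.2000
risk, day-shift workers = 37/400 = 0.0925
RR = 0.2000 / 0.0925 = 2.16

RR: 2.16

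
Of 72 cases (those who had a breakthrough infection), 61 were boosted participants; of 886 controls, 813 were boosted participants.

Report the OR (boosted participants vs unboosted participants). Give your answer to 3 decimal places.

odds, boosted participants = 61/813 = 0.0750
odds, unboosted participants = 11/73 = 0.1507
OR = 0.0750 / 0.1507 = 0.498

0.498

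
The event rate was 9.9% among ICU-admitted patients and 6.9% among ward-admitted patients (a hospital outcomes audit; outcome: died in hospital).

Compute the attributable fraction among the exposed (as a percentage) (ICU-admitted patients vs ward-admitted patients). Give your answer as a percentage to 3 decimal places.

AR% = (0.0990 − 0.0690) / 0.0990 = 0.3030 → 30.303%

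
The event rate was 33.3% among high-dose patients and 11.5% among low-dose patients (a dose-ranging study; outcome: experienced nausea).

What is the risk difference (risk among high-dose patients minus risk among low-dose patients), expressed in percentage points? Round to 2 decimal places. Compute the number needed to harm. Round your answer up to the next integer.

RD = 21.80; NNH = 5

risk difference = 0.3330 − 0.1150 = 0.2180 → 21.80 percentage points
absolute risk difference = 0.218000
1 / 0.218000 = 4.587 → round up → 5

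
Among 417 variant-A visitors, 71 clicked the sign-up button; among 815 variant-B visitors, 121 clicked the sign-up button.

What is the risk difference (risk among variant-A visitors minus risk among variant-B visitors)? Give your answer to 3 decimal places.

RD ≈ 0.022

risk, variant-A visitors = 71/417 = 0.1703
risk, variant-B visitors = 121/815 = 0.1485
risk difference = 0.1703 − 0.1485 = 0.022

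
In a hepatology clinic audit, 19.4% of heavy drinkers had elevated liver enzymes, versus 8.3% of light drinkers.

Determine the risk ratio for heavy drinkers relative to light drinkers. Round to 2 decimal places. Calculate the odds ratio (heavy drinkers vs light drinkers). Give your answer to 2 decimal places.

RR = 0.1940 / 0.0830 = 2.34
odds, heavy drinkers = 0.1940/0.8060 = 0.2407
odds, light drinkers = 0.0830/0.9170 = 0.0905
OR = 0.2407 / 0.0905 = 2.66

RR = 2.34; OR = 2.66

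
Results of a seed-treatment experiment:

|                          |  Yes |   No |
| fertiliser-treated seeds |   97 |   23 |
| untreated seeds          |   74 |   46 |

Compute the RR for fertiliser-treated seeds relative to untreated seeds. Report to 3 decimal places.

risk, fertiliser-treated seeds = 97/120 = 0.8083
risk, untreated seeds = 74/120 = 0.6167
RR = 0.8083 / 0.6167 = 1.311

1.311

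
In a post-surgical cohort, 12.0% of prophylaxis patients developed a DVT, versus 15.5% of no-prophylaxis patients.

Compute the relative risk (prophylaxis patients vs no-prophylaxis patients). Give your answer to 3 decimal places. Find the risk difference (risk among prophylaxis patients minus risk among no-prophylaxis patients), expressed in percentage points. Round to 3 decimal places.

RR = 0.1200 / 0.1550 = 0.774
risk difference = 0.1200 − 0.1550 = -0.0350 → -3.500 percentage points

RR = 0.774; RD = -3.500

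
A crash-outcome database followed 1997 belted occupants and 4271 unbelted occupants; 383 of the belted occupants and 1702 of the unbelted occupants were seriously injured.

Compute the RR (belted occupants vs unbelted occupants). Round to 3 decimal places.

risk, belted occupants = 383/1997 = 0.1918
risk, unbelted occupants = 1702/4271 = 0.3985
RR = 0.1918 / 0.3985 = 0.481

RR = 0.481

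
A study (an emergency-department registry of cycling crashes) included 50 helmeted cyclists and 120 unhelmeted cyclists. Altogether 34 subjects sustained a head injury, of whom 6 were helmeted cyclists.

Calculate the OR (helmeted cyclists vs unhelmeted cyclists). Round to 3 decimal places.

helmeted cyclists without the outcome: 50 − 6 = 44
unhelmeted cyclists with the outcome: 34 − 6 = 28
unhelmeted cyclists without the outcome: 120 − 28 = 92
OR = (6 × 92) / (44 × 28) = 552/1232 ≈ 0.448

OR = 0.448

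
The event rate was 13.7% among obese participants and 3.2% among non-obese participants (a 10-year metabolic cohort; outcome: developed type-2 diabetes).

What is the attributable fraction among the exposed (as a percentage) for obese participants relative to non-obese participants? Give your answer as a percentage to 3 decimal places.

AR% = (0.13700 − 0.03200) / 0.13700 = 0.7664 → 76.642%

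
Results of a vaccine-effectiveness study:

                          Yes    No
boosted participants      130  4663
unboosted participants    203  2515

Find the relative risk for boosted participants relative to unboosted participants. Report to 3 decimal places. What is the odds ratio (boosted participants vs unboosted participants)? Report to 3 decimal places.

risk, boosted participants = 130/4793 = 0.02712
risk, unboosted participants = 203/2718 = 0.07469
RR = 0.02712 / 0.07469 = 0.363
odds, boosted participants = 130/4663 = 0.02788
odds, unboosted participants = 203/2515 = 0.08072
OR = 0.02788 / 0.08072 = 0.345

RR = 0.363; OR = 0.345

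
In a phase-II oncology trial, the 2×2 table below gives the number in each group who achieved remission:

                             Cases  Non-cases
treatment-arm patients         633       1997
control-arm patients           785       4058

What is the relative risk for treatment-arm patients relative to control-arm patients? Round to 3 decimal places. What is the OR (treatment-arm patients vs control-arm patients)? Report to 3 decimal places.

risk, treatment-arm patients = 633/2630 = 0.2407
risk, control-arm patients = 785/4843 = 0.1621
RR = 0.2407 / 0.1621 = 1.485
odds, treatment-arm patients = 633/1997 = 0.3170
odds, control-arm patients = 785/4058 = 0.1934
OR = 0.3170 / 0.1934 = 1.639

RR = 1.485; OR = 1.639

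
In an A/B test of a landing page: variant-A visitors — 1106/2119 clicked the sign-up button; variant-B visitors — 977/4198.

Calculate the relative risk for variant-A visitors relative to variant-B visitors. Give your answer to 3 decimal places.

RR ≈ 2.243

risk, variant-A visitors = 1106/2119 = 0.5219
risk, variant-B visitors = 977/4198 = 0.2327
RR = 0.5219 / 0.2327 = 2.243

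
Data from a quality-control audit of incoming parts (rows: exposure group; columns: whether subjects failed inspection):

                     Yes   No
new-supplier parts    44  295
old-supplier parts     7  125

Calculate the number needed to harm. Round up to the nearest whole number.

risk, new-supplier parts = 44/339 = 0.129794
risk, old-supplier parts = 7/132 = 0.053030
absolute risk difference = 0.076763
1 / 0.076763 = 13.027 → round up → 14

NNH = 14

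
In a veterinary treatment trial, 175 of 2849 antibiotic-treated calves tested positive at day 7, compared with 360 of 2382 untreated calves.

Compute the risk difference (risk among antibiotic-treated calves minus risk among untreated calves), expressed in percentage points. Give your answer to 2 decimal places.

-8.97

risk, antibiotic-treated calves = 175/2849 = 0.0614
risk, untreated calves = 360/2382 = 0.1511
risk difference = 0.0614 − 0.1511 = -0.0897 → -8.97 percentage points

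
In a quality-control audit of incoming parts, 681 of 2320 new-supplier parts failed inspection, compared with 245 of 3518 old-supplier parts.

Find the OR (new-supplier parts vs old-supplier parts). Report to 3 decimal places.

OR = (681 × 3273) / (1639 × 245) = 2228913/401555 ≈ 5.551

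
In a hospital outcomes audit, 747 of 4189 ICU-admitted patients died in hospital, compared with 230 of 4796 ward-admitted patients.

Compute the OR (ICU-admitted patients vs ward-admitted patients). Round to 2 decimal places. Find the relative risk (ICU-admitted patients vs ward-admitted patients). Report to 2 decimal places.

OR = 4.31; RR = 3.72

OR = (747 × 4566) / (3442 × 230) = 3410802/791660 ≈ 4.31
risk, ICU-admitted patients = 747/4189 = 0.17832
risk, ward-admitted patients = 230/4796 = 0.04796
RR = 0.17832 / 0.04796 = 3.72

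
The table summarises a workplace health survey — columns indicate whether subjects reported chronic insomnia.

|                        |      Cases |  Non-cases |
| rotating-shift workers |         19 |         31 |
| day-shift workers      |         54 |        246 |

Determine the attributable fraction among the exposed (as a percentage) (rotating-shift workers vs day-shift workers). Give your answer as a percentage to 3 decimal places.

risk, rotating-shift workers = 19/50 = 0.3800
risk, day-shift workers = 54/300 = 0.1800
AR% = (0.3800 − 0.1800) / 0.3800 = 0.5263 → 52.632%

52.632%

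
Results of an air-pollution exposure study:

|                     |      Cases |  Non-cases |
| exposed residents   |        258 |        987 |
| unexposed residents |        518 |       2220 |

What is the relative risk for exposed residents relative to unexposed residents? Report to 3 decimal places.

risk, exposed residents = 258/1245 = 0.2072
risk, unexposed residents = 518/2738 = 0.1892
RR = 0.2072 / 0.1892 = 1.095

1.095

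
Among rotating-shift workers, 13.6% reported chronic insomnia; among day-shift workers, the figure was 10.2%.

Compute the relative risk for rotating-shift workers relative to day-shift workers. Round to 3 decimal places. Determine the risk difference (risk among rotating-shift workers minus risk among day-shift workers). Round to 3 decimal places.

RR = 1.333; RD = 0.034

RR = 0.1360 / 0.1020 = 1.333
risk difference = 0.1360 − 0.1020 = 0.034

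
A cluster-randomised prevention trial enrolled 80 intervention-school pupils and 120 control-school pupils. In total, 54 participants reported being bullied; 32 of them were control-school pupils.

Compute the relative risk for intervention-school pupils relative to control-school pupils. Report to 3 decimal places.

1.031

intervention-school pupils with the outcome: 54 − 32 = 22
intervention-school pupils without the outcome: 80 − 22 = 58
control-school pupils without the outcome: 120 − 32 = 88
risk, intervention-school pupils = 22/80 = 0.2750
risk, control-school pupils = 32/120 = 0.2667
RR = 0.2750 / 0.2667 = 1.031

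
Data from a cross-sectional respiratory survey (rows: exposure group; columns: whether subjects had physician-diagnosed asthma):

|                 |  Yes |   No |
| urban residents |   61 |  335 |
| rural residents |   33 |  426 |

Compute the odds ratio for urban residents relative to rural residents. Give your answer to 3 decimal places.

OR = (61 × 426) / (335 × 33) = 25986/11055 ≈ 2.351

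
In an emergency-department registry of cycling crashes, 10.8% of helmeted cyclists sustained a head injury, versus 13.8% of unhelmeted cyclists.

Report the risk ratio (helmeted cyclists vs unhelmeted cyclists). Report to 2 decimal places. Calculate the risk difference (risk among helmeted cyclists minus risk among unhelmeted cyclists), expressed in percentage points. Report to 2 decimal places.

RR = 0.1080 / 0.1380 = 0.78
risk difference = 0.1080 − 0.1380 = -0.0300 → -3.00 percentage points

RR = 0.78; RD = -3.00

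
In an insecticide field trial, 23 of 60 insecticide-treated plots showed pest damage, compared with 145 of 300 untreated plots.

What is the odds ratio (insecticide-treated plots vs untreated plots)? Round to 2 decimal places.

0.66

odds, insecticide-treated plots = 23/37 = 0.6216
odds, untreated plots = 145/155 = 0.9355
OR = 0.6216 / 0.9355 = 0.66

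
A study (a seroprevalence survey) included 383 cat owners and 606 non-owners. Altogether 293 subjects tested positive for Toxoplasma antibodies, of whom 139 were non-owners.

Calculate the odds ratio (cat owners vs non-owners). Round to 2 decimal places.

cat owners with the outcome: 293 − 139 = 154
cat owners without the outcome: 383 − 154 = 229
non-owners without the outcome: 606 − 139 = 467
OR = (154 × 467) / (229 × 139) = 71918/31831 ≈ 2.26

2.26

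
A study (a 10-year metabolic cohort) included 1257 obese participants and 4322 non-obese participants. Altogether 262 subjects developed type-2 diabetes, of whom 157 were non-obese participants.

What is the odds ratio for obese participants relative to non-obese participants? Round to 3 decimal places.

2.418

obese participants with the outcome: 262 − 157 = 105
obese participants without the outcome: 1257 − 105 = 1152
non-obese participants without the outcome: 4322 − 157 = 4165
OR = (105 × 4165) / (1152 × 157) = 437325/180864 ≈ 2.418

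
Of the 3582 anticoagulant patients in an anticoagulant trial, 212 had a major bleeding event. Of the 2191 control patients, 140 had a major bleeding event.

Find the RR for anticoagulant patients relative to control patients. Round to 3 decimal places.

RR = 0.926

risk, anticoagulant patients = 212/3582 = 0.0592
risk, control patients = 140/2191 = 0.0639
RR = 0.0592 / 0.0639 = 0.926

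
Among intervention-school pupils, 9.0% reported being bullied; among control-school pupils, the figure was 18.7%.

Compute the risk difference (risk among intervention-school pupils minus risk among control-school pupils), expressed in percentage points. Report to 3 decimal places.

risk difference = 0.0900 − 0.1870 = -0.0970 → -9.700 percentage points

-9.700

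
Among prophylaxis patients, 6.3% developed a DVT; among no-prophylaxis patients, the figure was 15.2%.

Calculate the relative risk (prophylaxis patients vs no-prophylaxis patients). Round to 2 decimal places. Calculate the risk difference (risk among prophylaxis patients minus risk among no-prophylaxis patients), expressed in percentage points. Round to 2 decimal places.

RR = 0.41; RD = -8.90

RR = 0.0630 / 0.1520 = 0.41
risk difference = 0.0630 − 0.1520 = -0.0890 → -8.90 percentage points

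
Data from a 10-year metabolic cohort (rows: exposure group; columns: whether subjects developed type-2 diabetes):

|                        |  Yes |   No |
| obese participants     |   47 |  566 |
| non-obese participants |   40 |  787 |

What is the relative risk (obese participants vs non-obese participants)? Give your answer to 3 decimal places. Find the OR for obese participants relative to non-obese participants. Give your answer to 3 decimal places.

RR = 1.585; OR = 1.634

risk, obese participants = 47/613 = 0.07667
risk, non-obese participants = 40/827 = 0.04837
RR = 0.07667 / 0.04837 = 1.585
OR = (47 × 787) / (566 × 40) = 36989/22640 ≈ 1.634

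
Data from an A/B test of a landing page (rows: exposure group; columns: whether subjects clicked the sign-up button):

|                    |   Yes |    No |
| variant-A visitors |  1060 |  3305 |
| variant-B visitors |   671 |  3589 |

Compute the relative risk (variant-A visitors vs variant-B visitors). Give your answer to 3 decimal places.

risk, variant-A visitors = 1060/4365 = 0.2428
risk, variant-B visitors = 671/4260 = 0.1575
RR = 0.2428 / 0.1575 = 1.542

RR ≈ 1.542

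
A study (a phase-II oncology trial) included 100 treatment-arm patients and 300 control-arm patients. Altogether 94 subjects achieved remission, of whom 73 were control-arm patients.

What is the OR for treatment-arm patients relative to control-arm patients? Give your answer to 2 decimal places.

treatment-arm patients with the outcome: 94 − 73 = 21
treatment-arm patients without the outcome: 100 − 21 = 79
control-arm patients without the outcome: 300 − 73 = 227
odds, treatment-arm patients = 21/79 = 0.2658
odds, control-arm patients = 73/227 = 0.3216
OR = 0.2658 / 0.3216 = 0.83

0.83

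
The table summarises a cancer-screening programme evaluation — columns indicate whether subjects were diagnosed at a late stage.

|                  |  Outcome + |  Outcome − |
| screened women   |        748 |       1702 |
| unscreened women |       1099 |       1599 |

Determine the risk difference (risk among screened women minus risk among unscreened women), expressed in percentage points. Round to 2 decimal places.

-10.20

risk, screened women = 748/2450 = 0.3053
risk, unscreened women = 1099/2698 = 0.4073
risk difference = 0.3053 − 0.4073 = -0.1020 → -10.20 percentage points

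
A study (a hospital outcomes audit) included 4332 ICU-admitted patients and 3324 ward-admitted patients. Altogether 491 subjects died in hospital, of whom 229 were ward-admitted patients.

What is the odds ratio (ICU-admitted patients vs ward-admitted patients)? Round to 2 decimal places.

ICU-admitted patients with the outcome: 491 − 229 = 262
ICU-admitted patients without the outcome: 4332 − 262 = 4070
ward-admitted patients without the outcome: 3324 − 229 = 3095
odds, ICU-admitted patients = 262/4070 = 0.0644
odds, ward-admitted patients = 229/3095 = 0.0740
OR = 0.0644 / 0.0740 = 0.87

OR ≈ 0.87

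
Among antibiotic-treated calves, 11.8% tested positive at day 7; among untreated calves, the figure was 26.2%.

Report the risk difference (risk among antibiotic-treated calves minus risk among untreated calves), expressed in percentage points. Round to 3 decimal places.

risk difference = 0.1180 − 0.2620 = -0.1440 → -14.400 percentage points

-14.400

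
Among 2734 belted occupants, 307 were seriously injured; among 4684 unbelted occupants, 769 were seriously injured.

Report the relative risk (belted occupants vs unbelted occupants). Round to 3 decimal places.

risk, belted occupants = 307/2734 = 0.1123
risk, unbelted occupants = 769/4684 = 0.1642
RR = 0.1123 / 0.1642 = 0.684

RR = 0.684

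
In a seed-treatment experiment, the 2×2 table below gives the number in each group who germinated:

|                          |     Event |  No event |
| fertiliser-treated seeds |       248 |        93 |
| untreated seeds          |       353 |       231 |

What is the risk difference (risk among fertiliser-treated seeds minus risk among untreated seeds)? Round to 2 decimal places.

risk, fertiliser-treated seeds = 248/341 = 0.7273
risk, untreated seeds = 353/584 = 0.6045
risk difference = 0.7273 − 0.6045 = 0.12

RD: 0.12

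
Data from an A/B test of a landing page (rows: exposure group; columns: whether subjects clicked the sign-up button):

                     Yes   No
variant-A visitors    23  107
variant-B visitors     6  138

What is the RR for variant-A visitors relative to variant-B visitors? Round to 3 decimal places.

risk, variant-A visitors = 23/130 = 0.17692
risk, variant-B visitors = 6/144 = 0.04167
RR = 0.17692 / 0.04167 = 4.246

4.246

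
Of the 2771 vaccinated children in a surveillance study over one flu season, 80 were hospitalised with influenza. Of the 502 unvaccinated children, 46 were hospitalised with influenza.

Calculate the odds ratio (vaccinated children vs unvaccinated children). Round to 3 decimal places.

OR = (80 × 456) / (2691 × 46) = 36480/123786 ≈ 0.295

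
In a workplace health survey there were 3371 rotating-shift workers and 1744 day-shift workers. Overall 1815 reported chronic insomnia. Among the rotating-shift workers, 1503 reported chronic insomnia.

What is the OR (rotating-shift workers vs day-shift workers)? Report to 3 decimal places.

3.693

rotating-shift workers without the outcome: 3371 − 1503 = 1868
day-shift workers with the outcome: 1815 − 1503 = 312
day-shift workers without the outcome: 1744 − 312 = 1432
odds, rotating-shift workers = 1503/1868 = 0.8046
odds, day-shift workers = 312/1432 = 0.2179
OR = 0.8046 / 0.2179 = 3.693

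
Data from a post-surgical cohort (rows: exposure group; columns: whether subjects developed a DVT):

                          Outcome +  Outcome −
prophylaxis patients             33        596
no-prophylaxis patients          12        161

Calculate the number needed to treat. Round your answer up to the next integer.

risk, prophylaxis patients = 33/629 = 0.052464
risk, no-prophylaxis patients = 12/173 = 0.069364
absolute risk difference = 0.016900
1 / 0.016900 = 59.172 → round up → 60

60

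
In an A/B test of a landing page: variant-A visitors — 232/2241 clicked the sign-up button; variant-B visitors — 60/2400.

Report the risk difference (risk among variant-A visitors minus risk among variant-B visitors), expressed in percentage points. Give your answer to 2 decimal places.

risk, variant-A visitors = 232/2241 = 0.10353
risk, variant-B visitors = 60/2400 = 0.02500
risk difference = 0.10353 − 0.02500 = 0.07853 → 7.85 percentage points

RD: 7.85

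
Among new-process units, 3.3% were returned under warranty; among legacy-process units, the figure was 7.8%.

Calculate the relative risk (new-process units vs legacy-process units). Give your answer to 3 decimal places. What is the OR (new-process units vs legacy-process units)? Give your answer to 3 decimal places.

RR = 0.03300 / 0.07800 = 0.423
odds, new-process units = 0.03300/0.96700 = 0.03413
odds, legacy-process units = 0.07800/0.92200 = 0.08460
OR = 0.03413 / 0.08460 = 0.403

RR = 0.423; OR = 0.403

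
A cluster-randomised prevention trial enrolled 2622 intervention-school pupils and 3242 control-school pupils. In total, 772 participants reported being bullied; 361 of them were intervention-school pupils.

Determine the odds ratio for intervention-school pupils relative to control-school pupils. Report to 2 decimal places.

intervention-school pupils without the outcome: 2622 − 361 = 2261
control-school pupils with the outcome: 772 − 361 = 411
control-school pupils without the outcome: 3242 − 411 = 2831
OR = (361 × 2831) / (2261 × 411) = 1021991/929271 ≈ 1.10

OR: 1.10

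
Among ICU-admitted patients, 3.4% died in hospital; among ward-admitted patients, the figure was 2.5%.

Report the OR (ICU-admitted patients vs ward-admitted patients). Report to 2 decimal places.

1.37

odds, ICU-admitted patients = 0.03400/0.96600 = 0.03520
odds, ward-admitted patients = 0.02500/0.97500 = 0.02564
OR = 0.03520 / 0.02564 = 1.37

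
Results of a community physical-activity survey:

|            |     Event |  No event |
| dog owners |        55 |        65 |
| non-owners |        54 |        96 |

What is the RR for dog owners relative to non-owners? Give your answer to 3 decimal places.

risk, dog owners = 55/120 = 0.4583
risk, non-owners = 54/150 = 0.3600
RR = 0.4583 / 0.3600 = 1.273

RR ≈ 1.273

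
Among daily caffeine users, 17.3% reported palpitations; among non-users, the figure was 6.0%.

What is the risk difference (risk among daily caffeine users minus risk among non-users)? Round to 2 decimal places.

risk difference = 0.1730 − 0.0600 = 0.11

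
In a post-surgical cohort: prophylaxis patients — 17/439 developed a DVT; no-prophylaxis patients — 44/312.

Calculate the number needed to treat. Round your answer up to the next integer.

10

risk, prophylaxis patients = 17/439 = 0.038724
risk, no-prophylaxis patients = 44/312 = 0.141026
absolute risk difference = 0.102301
1 / 0.102301 = 9.775 → round up → 10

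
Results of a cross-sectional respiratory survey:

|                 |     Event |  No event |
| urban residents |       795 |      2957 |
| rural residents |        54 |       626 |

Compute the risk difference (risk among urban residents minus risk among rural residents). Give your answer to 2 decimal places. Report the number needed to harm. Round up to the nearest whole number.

RD = 0.13; NNH = 8

risk, urban residents = 795/3752 = 0.2119
risk, rural residents = 54/680 = 0.0794
risk difference = 0.2119 − 0.0794 = 0.13
absolute risk difference = 0.132475
1 / 0.132475 = 7.549 → round up → 8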